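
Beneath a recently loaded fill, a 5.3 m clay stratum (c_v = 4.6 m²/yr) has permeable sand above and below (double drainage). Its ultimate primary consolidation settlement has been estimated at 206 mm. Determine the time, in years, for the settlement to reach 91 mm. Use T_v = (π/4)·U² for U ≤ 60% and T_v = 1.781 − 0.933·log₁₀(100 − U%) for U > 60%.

Drainage path length: H_d = H/2 = 2.65 m (double drainage).
U = S(t)/S_ult = 91/206 = 0.4417.
U ≤ 60%: T_v = (π/4)·U² = (π/4)×0.44175² = 0.15326.
t = T_v·H_d²/c_v = 0.15326×2.65²/4.6 = 0.234 years.

t ≈ 0.234 years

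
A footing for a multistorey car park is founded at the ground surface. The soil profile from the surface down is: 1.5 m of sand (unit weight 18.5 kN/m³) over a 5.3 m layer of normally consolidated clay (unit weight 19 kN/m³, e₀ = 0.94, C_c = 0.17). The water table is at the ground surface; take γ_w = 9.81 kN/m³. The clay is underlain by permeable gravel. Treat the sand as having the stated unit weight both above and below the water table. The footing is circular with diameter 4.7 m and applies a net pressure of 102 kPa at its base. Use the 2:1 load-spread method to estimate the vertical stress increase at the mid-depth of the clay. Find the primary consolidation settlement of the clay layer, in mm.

Mid-depth of clay below the ground surface: z = 1.5 + 5.3/2 = 4.15 m.
Total vertical stress at mid-clay: σ_v = 18.5×1.5 + 19×2.65 = 78.1 kPa.
Pore pressure: u = 9.81×(4.15 − 0) = 40.712 kPa.
Initial effective stress: σ'_0 = σ_v − u = 78.1 − 40.712 = 37.388 kPa.
Stress increase at mid-clay by the 2:1 spreading method:
Δσ ≈ qD²/(D+z)² = 102×4.7²/(4.7+4.15)² = 28.768 kPa
Final effective stress: σ'_f = σ'_0 + Δσ = 37.388 + 28.768 = 66.156 kPa.
Normally consolidated clay, so the full stress increment lies on the virgin compression line:
S_c = C_c·H/(1+e₀)·log₁₀(σ'_f/σ'_0) = 0.17×5.3/(1+0.94)×log₁₀(66.156/37.388)
    = 0.46443 × 0.24784 = 0.1151 m

S_c ≈ 115 mm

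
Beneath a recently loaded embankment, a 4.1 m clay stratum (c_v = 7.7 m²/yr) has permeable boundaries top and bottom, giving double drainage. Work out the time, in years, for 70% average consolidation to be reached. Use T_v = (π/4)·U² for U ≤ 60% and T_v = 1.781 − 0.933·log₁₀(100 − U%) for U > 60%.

Drainage path length: H_d = H/2 = 2.05 m (double drainage).
U > 60%: T_v = 1.781 − 0.933·log₁₀(100 − 70) = 0.40285.
t = T_v·H_d²/c_v = 0.40285×2.05²/7.7 = 0.2199 years.

t ≈ 0.22 years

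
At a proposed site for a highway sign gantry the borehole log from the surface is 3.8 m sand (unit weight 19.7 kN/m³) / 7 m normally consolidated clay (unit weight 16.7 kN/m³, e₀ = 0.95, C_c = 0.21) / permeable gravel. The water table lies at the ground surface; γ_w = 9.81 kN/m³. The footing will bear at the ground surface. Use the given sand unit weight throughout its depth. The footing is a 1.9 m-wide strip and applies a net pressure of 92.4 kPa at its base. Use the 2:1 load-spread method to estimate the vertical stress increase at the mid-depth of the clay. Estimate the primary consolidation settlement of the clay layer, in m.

S_c ≈ 0.0882 m

Mid-depth of clay below the ground surface: z = 3.8 + 7/2 = 7.3 m.
Total vertical stress at mid-clay: σ_v = 19.7×3.8 + 16.7×3.5 = 133.31 kPa.
Pore pressure: u = 9.81×(7.3 − 0) = 71.613 kPa.
Initial effective stress: σ'_0 = σ_v − u = 133.31 − 71.613 = 61.697 kPa.
Stress increase at mid-clay by the 2:1 spreading method:
Δσ = qB/(B+z) = 92.4×1.9/(1.9+7.3) = 19.083 kPa
Final effective stress: σ'_f = σ'_0 + Δσ = 61.697 + 19.083 = 80.78 kPa.
Normally consolidated clay, so the full stress increment lies on the virgin compression line:
S_c = C_c·H/(1+e₀)·log₁₀(σ'_f/σ'_0) = 0.21×7/(1+0.95)×log₁₀(80.78/61.697)
    = 0.75385 × 0.11704 = 0.08823 m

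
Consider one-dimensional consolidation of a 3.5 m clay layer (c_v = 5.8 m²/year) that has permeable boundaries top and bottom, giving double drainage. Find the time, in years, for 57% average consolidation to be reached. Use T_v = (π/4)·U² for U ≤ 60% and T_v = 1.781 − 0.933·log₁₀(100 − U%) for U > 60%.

t ≈ 0.135 years

Drainage path length: H_d = H/2 = 1.75 m (double drainage).
U ≤ 60%: T_v = (π/4)·U² = (π/4)×0.57² = 0.25518.
t = T_v·H_d²/c_v = 0.25518×1.75²/5.8 = 0.1347 years.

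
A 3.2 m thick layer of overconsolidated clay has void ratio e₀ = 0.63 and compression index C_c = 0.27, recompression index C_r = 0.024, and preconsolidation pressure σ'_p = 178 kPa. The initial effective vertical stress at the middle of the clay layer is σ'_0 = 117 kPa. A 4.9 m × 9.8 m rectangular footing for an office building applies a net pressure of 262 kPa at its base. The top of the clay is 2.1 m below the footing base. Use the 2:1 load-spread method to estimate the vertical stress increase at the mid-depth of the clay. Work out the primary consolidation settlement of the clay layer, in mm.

S_c ≈ 62.9 mm

Mid-depth of clay below the footing base: z = 2.1 + 3.2/2 = 3.7 m.
Stress increase at mid-clay by the 2:1 spreading method:
Δσ = qBL/((B+z)(L+z)) = 262×4.9×9.8/((4.9+3.7)(9.8+3.7)) = 108.37 kPa
Final effective stress: σ'_f = 117 + 108.37 = 225.37 kPa.
σ'_f = 225.37 > σ'_p = 178 kPa, so the stress path crosses the preconsolidation pressure — recompression up to σ'_p, then virgin compression beyond:
S_c = H/(1+e₀)·[C_r·log₁₀(σ'_p/σ'_0) + C_c·log₁₀(σ'_f/σ'_p)]
    = 3.2/1.63 × [0.024×log₁₀(178/117) + 0.27×log₁₀(225.37/178)]
    = 1.9632 × [0.0043736 + 0.027669] = 0.06291 m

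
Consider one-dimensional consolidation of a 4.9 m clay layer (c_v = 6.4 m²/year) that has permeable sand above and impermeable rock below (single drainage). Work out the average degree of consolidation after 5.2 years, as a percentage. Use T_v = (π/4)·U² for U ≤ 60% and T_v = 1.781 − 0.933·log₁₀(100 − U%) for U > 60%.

U ≈ 97.3 %

Drainage path length: H_d = H = 4.9 m (single drainage).
T_v = c_v·t/H_d² = 6.4×5.2/4.9² = 1.3861.
T_v = 1.3861 corresponds to the U > 60% branch:
U = 1 − 10^((1.781 − T_v)/0.933)/100 = 0.9735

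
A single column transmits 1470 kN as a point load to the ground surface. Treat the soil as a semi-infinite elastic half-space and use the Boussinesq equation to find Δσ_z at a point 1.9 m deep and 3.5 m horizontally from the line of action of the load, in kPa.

Δσ_z ≈ 4.81 kPa

Boussinesq vertical stress below a point load on an elastic half-space:
Δσ_z = 3P/(2πz²) · [1 + (r/z)²]^(−5/2)
r/z = 3.5/1.9 = 1.8421; [1+(r/z)²]^(−5/2) = 0.024718.
Δσ_z = 3×1470/(2π×1.9²) × 0.024718 = 194.42 × 0.024718 = 4.806 kPa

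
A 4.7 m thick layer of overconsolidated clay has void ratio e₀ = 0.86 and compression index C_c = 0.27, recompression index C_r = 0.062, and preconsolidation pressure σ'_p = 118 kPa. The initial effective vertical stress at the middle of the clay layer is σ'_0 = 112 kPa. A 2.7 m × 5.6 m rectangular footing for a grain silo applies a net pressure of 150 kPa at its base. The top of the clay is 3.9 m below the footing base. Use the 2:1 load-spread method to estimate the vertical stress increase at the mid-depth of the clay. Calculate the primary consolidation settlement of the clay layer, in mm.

S_c ≈ 39.9 mm

Mid-depth of clay below the footing base: z = 3.9 + 4.7/2 = 6.25 m.
Stress increase at mid-clay by the 2:1 spreading method:
Δσ = qBL/((B+z)(L+z)) = 150×2.7×5.6/((2.7+6.25)(5.6+6.25)) = 21.385 kPa
Final effective stress: σ'_f = 112 + 21.385 = 133.38 kPa.
σ'_f = 133.38 > σ'_p = 118 kPa, so the stress path crosses the preconsolidation pressure — recompression up to σ'_p, then virgin compression beyond:
S_c = H/(1+e₀)·[C_r·log₁₀(σ'_p/σ'_0) + C_c·log₁₀(σ'_f/σ'_p)]
    = 4.7/1.86 × [0.062×log₁₀(118/112) + 0.27×log₁₀(133.38/118)]
    = 2.5269 × [0.0014052 + 0.014366] = 0.03985 m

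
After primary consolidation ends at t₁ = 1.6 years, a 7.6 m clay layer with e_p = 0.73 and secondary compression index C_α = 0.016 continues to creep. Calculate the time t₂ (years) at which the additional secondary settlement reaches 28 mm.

S_s = C_α·H/(1+e_p)·log₁₀(t₂/t₁) ⇒ log₁₀(t₂/t₁) = S_s·(1+e_p)/(C_α·H).
log₁₀(t₂/t₁) = 0.028 × (1+0.73) / (0.016×7.6) = 0.3984
t₂ = t₁ × 10^0.3984 = 1.6 × 2.502 = 4.004 years

t₂ ≈ 4 years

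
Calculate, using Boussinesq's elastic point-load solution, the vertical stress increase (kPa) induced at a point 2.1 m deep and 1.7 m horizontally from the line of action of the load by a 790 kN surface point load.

Boussinesq vertical stress below a point load on an elastic half-space:
Δσ_z = 3P/(2πz²) · [1 + (r/z)²]^(−5/2)
r/z = 1.7/2.1 = 0.80952; [1+(r/z)²]^(−5/2) = 0.28365.
Δσ_z = 3×790/(2π×2.1²) × 0.28365 = 85.532 × 0.28365 = 24.26 kPa

Δσ_z ≈ 24.3 kPa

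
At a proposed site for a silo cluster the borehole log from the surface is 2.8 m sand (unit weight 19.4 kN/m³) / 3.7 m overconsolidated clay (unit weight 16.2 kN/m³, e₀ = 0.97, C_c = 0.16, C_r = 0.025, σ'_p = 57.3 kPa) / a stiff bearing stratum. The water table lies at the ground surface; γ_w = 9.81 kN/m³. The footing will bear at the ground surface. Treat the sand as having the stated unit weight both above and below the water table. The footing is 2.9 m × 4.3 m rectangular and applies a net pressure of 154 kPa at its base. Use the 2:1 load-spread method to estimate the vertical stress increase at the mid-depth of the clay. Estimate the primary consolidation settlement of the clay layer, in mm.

S_c ≈ 28.6 mm

Mid-depth of clay below the ground surface: z = 2.8 + 3.7/2 = 4.65 m.
Total vertical stress at mid-clay: σ_v = 19.4×2.8 + 16.2×1.85 = 84.29 kPa.
Pore pressure: u = 9.81×(4.65 − 0) = 45.617 kPa.
Initial effective stress: σ'_0 = σ_v − u = 84.29 − 45.617 = 38.673 kPa.
Stress increase at mid-clay by the 2:1 spreading method:
Δσ = qBL/((B+z)(L+z)) = 154×2.9×4.3/((2.9+4.65)(4.3+4.65)) = 28.42 kPa
Final effective stress: σ'_f = 38.673 + 28.42 = 67.093 kPa.
σ'_f = 67.093 > σ'_p = 57.3 kPa, so the stress path crosses the preconsolidation pressure — recompression up to σ'_p, then virgin compression beyond:
S_c = H/(1+e₀)·[C_r·log₁₀(σ'_p/σ'_0) + C_c·log₁₀(σ'_f/σ'_p)]
    = 3.7/1.97 × [0.025×log₁₀(57.3/38.673) + 0.16×log₁₀(67.093/57.3)]
    = 1.8782 × [0.0042687 + 0.010964] = 0.02861 m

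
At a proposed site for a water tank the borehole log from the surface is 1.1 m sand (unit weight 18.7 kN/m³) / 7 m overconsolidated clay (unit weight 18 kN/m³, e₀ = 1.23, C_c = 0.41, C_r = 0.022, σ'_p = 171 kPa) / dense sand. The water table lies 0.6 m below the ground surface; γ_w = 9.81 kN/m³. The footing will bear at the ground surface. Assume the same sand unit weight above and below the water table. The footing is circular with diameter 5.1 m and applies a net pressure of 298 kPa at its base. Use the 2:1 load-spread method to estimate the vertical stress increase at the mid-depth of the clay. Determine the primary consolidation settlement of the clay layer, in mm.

Mid-depth of clay below the ground surface: z = 1.1 + 7/2 = 4.6 m.
Total vertical stress at mid-clay: σ_v = 18.7×1.1 + 18×3.5 = 83.57 kPa.
Pore pressure: u = 9.81×(4.6 − 0.6) = 39.24 kPa.
Initial effective stress: σ'_0 = σ_v − u = 83.57 − 39.24 = 44.33 kPa.
Stress increase at mid-clay by the 2:1 spreading method:
Δσ ≈ qD²/(D+z)² = 298×5.1²/(5.1+4.6)² = 82.378 kPa
Final effective stress: σ'_f = 44.33 + 82.378 = 126.71 kPa.
σ'_f = 126.71 ≤ σ'_p = 171 kPa, so the clay remains overconsolidated and only the recompression index applies:
S_c = C_r·H/(1+e₀)·log₁₀(σ'_f/σ'_0) = 0.022×7/2.23×log₁₀(126.71/44.33)
    = 0.069058 × 0.45611 = 0.0315 m

S_c ≈ 31.5 mm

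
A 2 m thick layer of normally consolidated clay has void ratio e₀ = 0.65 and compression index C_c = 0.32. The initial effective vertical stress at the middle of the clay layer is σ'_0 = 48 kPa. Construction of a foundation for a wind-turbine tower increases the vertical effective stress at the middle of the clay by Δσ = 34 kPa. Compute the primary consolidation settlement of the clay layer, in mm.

S_c ≈ 90.2 mm

Final effective stress: σ'_f = σ'_0 + Δσ = 48 + 34 = 82 kPa.
Normally consolidated clay, so the full stress increment lies on the virgin compression line:
S_c = C_c·H/(1+e₀)·log₁₀(σ'_f/σ'_0) = 0.32×2/(1+0.65)×log₁₀(82/48)
    = 0.38788 × 0.23257 = 0.09021 m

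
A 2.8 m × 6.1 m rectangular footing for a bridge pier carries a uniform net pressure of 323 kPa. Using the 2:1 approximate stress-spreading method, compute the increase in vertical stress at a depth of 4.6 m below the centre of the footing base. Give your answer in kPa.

By the 2:1 method the load spreads at 1 horizontal : 2 vertical, so at depth z the loaded area has grown by z in each plan dimension:
Δσ = qBL/((B+z)(L+z)) = 323×2.8×6.1/((2.8+4.6)(6.1+4.6)) = 69.675 kPa

Δσ_z ≈ 69.7 kPa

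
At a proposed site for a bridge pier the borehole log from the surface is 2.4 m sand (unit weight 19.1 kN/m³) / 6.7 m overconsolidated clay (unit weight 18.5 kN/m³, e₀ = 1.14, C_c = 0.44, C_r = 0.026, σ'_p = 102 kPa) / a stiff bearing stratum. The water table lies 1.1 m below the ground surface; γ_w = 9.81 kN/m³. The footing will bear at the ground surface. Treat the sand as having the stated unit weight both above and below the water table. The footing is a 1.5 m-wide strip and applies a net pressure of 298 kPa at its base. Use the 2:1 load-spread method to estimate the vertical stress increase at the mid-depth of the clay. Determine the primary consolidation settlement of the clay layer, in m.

Mid-depth of clay below the ground surface: z = 2.4 + 6.7/2 = 5.75 m.
Total vertical stress at mid-clay: σ_v = 19.1×2.4 + 18.5×3.35 = 107.81 kPa.
Pore pressure: u = 9.81×(5.75 − 1.1) = 45.617 kPa.
Initial effective stress: σ'_0 = σ_v − u = 107.81 − 45.617 = 62.193 kPa.
Stress increase at mid-clay by the 2:1 spreading method:
Δσ = qB/(B+z) = 298×1.5/(1.5+5.75) = 61.655 kPa
Final effective stress: σ'_f = 62.193 + 61.655 = 123.85 kPa.
σ'_f = 123.85 > σ'_p = 102 kPa, so the stress path crosses the preconsolidation pressure — recompression up to σ'_p, then virgin compression beyond:
S_c = H/(1+e₀)·[C_r·log₁₀(σ'_p/σ'_0) + C_c·log₁₀(σ'_f/σ'_p)]
    = 6.7/2.14 × [0.026×log₁₀(102/62.193) + 0.44×log₁₀(123.85/102)]
    = 3.1308 × [0.0055863 + 0.03709] = 0.1336 m

S_c ≈ 0.134 m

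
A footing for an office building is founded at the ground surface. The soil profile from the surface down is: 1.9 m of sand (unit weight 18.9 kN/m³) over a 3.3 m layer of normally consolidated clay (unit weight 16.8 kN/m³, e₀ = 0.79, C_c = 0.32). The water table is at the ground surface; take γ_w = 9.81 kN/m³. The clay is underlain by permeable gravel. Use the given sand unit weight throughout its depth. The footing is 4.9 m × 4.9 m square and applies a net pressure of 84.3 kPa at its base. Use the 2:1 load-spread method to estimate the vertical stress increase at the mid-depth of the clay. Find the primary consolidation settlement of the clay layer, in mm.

Mid-depth of clay below the ground surface: z = 1.9 + 3.3/2 = 3.55 m.
Total vertical stress at mid-clay: σ_v = 18.9×1.9 + 16.8×1.65 = 63.63 kPa.
Pore pressure: u = 9.81×(3.55 − 0) = 34.825 kPa.
Initial effective stress: σ'_0 = σ_v − u = 63.63 − 34.825 = 28.805 kPa.
Stress increase at mid-clay by the 2:1 spreading method:
Δσ = qBL/((B+z)(L+z)) = 84.3×4.9×4.9/((4.9+3.55)(4.9+3.55)) = 28.347 kPa
Final effective stress: σ'_f = σ'_0 + Δσ = 28.805 + 28.347 = 57.152 kPa.
Normally consolidated clay, so the full stress increment lies on the virgin compression line:
S_c = C_c·H/(1+e₀)·log₁₀(σ'_f/σ'_0) = 0.32×3.3/(1+0.79)×log₁₀(57.152/28.805)
    = 0.58994 × 0.29756 = 0.1755 m

S_c ≈ 176 mm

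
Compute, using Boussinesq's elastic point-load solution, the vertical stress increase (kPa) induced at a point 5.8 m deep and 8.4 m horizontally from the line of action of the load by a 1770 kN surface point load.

Δσ_z ≈ 1.49 kPa

Boussinesq vertical stress below a point load on an elastic half-space:
Δσ_z = 3P/(2πz²) · [1 + (r/z)²]^(−5/2)
r/z = 8.4/5.8 = 1.4483; [1+(r/z)²]^(−5/2) = 0.05922.
Δσ_z = 3×1770/(2π×5.8²) × 0.05922 = 25.122 × 0.05922 = 1.488 kPa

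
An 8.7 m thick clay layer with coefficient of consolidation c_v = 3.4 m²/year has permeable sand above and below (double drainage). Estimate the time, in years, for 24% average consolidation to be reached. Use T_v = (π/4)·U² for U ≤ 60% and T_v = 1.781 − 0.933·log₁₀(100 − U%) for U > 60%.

Drainage path length: H_d = H/2 = 4.35 m (double drainage).
U ≤ 60%: T_v = (π/4)·U² = (π/4)×0.24² = 0.045239.
t = T_v·H_d²/c_v = 0.045239×4.35²/3.4 = 0.2518 years.

t ≈ 0.252 years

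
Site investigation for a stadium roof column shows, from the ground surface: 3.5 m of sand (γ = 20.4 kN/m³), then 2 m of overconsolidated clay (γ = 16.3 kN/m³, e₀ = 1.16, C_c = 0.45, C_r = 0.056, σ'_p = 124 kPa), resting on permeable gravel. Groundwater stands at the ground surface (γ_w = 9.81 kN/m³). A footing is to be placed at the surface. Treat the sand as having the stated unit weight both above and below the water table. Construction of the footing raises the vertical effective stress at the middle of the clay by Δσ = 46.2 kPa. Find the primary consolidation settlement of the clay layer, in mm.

Mid-depth of clay below the ground surface: z = 3.5 + 2/2 = 4.5 m.
Total vertical stress at mid-clay: σ_v = 20.4×3.5 + 16.3×1 = 87.7 kPa.
Pore pressure: u = 9.81×(4.5 − 0) = 44.145 kPa.
Initial effective stress: σ'_0 = σ_v − u = 87.7 − 44.145 = 43.555 kPa.
Final effective stress: σ'_f = 43.555 + 46.2 = 89.755 kPa.
σ'_f = 89.755 ≤ σ'_p = 124 kPa, so the clay remains overconsolidated and only the recompression index applies:
S_c = C_r·H/(1+e₀)·log₁₀(σ'_f/σ'_0) = 0.056×2/2.16×log₁₀(89.755/43.555)
    = 0.051852 × 0.31402 = 0.01628 m

S_c ≈ 16.3 mm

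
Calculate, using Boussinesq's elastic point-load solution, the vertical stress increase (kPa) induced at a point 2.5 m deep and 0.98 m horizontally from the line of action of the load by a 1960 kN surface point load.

Δσ_z ≈ 105 kPa

Boussinesq vertical stress below a point load on an elastic half-space:
Δσ_z = 3P/(2πz²) · [1 + (r/z)²]^(−5/2)
r/z = 0.98/2.5 = 0.392; [1+(r/z)²]^(−5/2) = 0.69952.
Δσ_z = 3×1960/(2π×2.5²) × 0.69952 = 149.73 × 0.69952 = 104.7 kPa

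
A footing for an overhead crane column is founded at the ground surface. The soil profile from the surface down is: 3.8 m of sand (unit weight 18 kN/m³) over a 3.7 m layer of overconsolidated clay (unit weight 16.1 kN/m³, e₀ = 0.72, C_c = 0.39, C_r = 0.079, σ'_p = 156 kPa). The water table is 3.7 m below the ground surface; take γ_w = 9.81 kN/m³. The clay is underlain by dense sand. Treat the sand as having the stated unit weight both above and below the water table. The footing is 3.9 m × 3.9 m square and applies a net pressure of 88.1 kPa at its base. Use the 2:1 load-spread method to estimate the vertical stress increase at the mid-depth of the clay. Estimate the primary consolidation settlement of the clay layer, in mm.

S_c ≈ 12.6 mm

Mid-depth of clay below the ground surface: z = 3.8 + 3.7/2 = 5.65 m.
Total vertical stress at mid-clay: σ_v = 18×3.8 + 16.1×1.85 = 98.185 kPa.
Pore pressure: u = 9.81×(5.65 − 3.7) = 19.13 kPa.
Initial effective stress: σ'_0 = σ_v − u = 98.185 − 19.13 = 79.055 kPa.
Stress increase at mid-clay by the 2:1 spreading method:
Δσ = qBL/((B+z)(L+z)) = 88.1×3.9×3.9/((3.9+5.65)(3.9+5.65)) = 14.693 kPa
Final effective stress: σ'_f = 79.055 + 14.693 = 93.748 kPa.
σ'_f = 93.748 ≤ σ'_p = 156 kPa, so the clay remains overconsolidated and only the recompression index applies:
S_c = C_r·H/(1+e₀)·log₁₀(σ'_f/σ'_0) = 0.079×3.7/1.72×log₁₀(93.748/79.055)
    = 0.16994 × 0.074033 = 0.01258 m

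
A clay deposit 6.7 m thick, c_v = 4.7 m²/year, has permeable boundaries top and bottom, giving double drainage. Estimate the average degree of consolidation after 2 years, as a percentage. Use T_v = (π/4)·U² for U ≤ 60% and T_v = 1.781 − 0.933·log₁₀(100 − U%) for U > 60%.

Drainage path length: H_d = H/2 = 3.35 m (double drainage).
T_v = c_v·t/H_d² = 4.7×2/3.35² = 0.8376.
T_v = 0.8376 corresponds to the U > 60% branch:
U = 1 − 10^((1.781 − T_v)/0.933)/100 = 0.8974

U ≈ 89.7 %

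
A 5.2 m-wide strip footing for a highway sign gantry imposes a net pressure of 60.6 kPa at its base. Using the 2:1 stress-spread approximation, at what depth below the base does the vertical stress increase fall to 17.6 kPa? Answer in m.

z ≈ 12.7 m

2:1 spreading — at depth z the loaded area has grown by z in each plan dimension:
qB/(B+z) = Δσ_z ⇒ z = qB/Δσ_z − B = 60.6×5.2/17.6 − 5.2 = 12.7 m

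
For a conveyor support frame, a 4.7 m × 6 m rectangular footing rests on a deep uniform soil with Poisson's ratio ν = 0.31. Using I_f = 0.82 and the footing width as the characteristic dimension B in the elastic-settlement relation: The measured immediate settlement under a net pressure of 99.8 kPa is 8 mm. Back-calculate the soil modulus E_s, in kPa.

E_s ≈ 43500 kPa

S_e = q·B·(1−ν²)/E_s · I_f  ⇒  E_s = q·B·(1−ν²)·I_f / S_e.
E_s = 99.8 × 4.7 × 0.9039 × 0.82 / 0.008 = 43460 kPa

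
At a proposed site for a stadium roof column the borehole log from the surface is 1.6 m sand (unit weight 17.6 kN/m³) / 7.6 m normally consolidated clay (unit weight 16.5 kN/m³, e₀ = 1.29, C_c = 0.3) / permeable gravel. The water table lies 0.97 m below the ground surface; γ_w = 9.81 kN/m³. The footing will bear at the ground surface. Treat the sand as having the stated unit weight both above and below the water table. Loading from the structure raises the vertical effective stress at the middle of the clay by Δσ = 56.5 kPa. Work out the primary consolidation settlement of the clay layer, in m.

S_c ≈ 0.339 m

Mid-depth of clay below the ground surface: z = 1.6 + 7.6/2 = 5.4 m.
Total vertical stress at mid-clay: σ_v = 17.6×1.6 + 16.5×3.8 = 90.86 kPa.
Pore pressure: u = 9.81×(5.4 − 0.97) = 43.458 kPa.
Initial effective stress: σ'_0 = σ_v − u = 90.86 − 43.458 = 47.402 kPa.
Final effective stress: σ'_f = σ'_0 + Δσ = 47.402 + 56.5 = 103.9 kPa.
Normally consolidated clay, so the full stress increment lies on the virgin compression line:
S_c = C_c·H/(1+e₀)·log₁₀(σ'_f/σ'_0) = 0.3×7.6/(1+1.29)×log₁₀(103.9/47.402)
    = 0.99563 × 0.34082 = 0.3393 m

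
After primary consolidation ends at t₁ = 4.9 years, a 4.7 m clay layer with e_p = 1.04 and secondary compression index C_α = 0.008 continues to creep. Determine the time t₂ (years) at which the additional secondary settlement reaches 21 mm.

S_s = C_α·H/(1+e_p)·log₁₀(t₂/t₁) ⇒ log₁₀(t₂/t₁) = S_s·(1+e_p)/(C_α·H).
log₁₀(t₂/t₁) = 0.021 × (1+1.04) / (0.008×4.7) = 1.139
t₂ = t₁ × 10^1.139 = 4.9 × 13.78 = 67.54 years

t₂ ≈ 67.5 years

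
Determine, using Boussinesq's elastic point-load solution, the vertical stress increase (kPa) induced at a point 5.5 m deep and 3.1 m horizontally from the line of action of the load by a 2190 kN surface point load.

Boussinesq vertical stress below a point load on an elastic half-space:
Δσ_z = 3P/(2πz²) · [1 + (r/z)²]^(−5/2)
r/z = 3.1/5.5 = 0.56364; [1+(r/z)²]^(−5/2) = 0.50173.
Δσ_z = 3×2190/(2π×5.5²) × 0.50173 = 34.567 × 0.50173 = 17.34 kPa

Δσ_z ≈ 17.3 kPa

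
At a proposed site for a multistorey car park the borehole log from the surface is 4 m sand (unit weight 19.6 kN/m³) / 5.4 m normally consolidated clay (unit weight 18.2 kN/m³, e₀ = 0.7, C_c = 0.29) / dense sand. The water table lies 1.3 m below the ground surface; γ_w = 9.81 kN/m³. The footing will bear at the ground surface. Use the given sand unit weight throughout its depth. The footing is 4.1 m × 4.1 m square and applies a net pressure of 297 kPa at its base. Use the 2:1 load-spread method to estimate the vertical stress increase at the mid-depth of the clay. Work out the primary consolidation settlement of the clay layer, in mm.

S_c ≈ 181 mm

Mid-depth of clay below the ground surface: z = 4 + 5.4/2 = 6.7 m.
Total vertical stress at mid-clay: σ_v = 19.6×4 + 18.2×2.7 = 127.54 kPa.
Pore pressure: u = 9.81×(6.7 − 1.3) = 52.974 kPa.
Initial effective stress: σ'_0 = σ_v − u = 127.54 − 52.974 = 74.566 kPa.
Stress increase at mid-clay by the 2:1 spreading method:
Δσ = qBL/((B+z)(L+z)) = 297×4.1×4.1/((4.1+6.7)(4.1+6.7)) = 42.803 kPa
Final effective stress: σ'_f = σ'_0 + Δσ = 74.566 + 42.803 = 117.37 kPa.
Normally consolidated clay, so the full stress increment lies on the virgin compression line:
S_c = C_c·H/(1+e₀)·log₁₀(σ'_f/σ'_0) = 0.29×5.4/(1+0.7)×log₁₀(117.37/74.566)
    = 0.92118 × 0.19702 = 0.1815 m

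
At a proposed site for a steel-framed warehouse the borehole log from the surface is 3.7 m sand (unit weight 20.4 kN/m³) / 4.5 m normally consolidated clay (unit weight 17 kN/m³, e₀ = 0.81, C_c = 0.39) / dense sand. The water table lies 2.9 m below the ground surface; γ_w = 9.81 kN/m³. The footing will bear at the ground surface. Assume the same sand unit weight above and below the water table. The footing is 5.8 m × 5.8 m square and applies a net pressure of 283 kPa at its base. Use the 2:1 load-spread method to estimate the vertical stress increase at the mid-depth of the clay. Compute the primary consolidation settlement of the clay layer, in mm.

S_c ≈ 253 mm

Mid-depth of clay below the ground surface: z = 3.7 + 4.5/2 = 5.95 m.
Total vertical stress at mid-clay: σ_v = 20.4×3.7 + 17×2.25 = 113.73 kPa.
Pore pressure: u = 9.81×(5.95 − 2.9) = 29.921 kPa.
Initial effective stress: σ'_0 = σ_v − u = 113.73 − 29.921 = 83.809 kPa.
Stress increase at mid-clay by the 2:1 spreading method:
Δσ = qBL/((B+z)(L+z)) = 283×5.8×5.8/((5.8+5.95)(5.8+5.95)) = 68.955 kPa
Final effective stress: σ'_f = σ'_0 + Δσ = 83.809 + 68.955 = 152.76 kPa.
Normally consolidated clay, so the full stress increment lies on the virgin compression line:
S_c = C_c·H/(1+e₀)·log₁₀(σ'_f/σ'_0) = 0.39×4.5/(1+0.81)×log₁₀(152.76/83.809)
    = 0.96961 × 0.26072 = 0.2528 m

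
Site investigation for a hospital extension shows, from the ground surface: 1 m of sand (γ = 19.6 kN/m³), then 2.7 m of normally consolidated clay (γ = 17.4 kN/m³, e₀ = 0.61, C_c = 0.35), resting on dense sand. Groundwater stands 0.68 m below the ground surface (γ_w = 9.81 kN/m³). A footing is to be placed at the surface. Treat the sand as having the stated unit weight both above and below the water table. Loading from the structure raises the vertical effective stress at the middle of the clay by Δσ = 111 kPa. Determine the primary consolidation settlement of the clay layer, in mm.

Mid-depth of clay below the ground surface: z = 1 + 2.7/2 = 2.35 m.
Total vertical stress at mid-clay: σ_v = 19.6×1 + 17.4×1.35 = 43.09 kPa.
Pore pressure: u = 9.81×(2.35 − 0.68) = 16.383 kPa.
Initial effective stress: σ'_0 = σ_v − u = 43.09 − 16.383 = 26.707 kPa.
Final effective stress: σ'_f = σ'_0 + Δσ = 26.707 + 111 = 137.71 kPa.
Normally consolidated clay, so the full stress increment lies on the virgin compression line:
S_c = C_c·H/(1+e₀)·log₁₀(σ'_f/σ'_0) = 0.35×2.7/(1+0.61)×log₁₀(137.71/26.707)
    = 0.58696 × 0.71234 = 0.4181 m

S_c ≈ 418 mm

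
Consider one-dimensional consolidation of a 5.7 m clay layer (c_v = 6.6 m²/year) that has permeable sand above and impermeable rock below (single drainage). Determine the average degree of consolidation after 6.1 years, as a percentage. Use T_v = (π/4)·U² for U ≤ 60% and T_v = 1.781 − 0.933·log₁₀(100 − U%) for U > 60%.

U ≈ 96.2 %

Drainage path length: H_d = H = 5.7 m (single drainage).
T_v = c_v·t/H_d² = 6.6×6.1/5.7² = 1.2392.
T_v = 1.2392 corresponds to the U > 60% branch:
U = 1 − 10^((1.781 − T_v)/0.933)/100 = 0.9619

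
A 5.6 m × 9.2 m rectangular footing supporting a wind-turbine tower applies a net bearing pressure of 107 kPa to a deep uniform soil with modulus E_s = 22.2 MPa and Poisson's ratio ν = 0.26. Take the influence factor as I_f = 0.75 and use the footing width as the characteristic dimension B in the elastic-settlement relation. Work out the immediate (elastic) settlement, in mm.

S_e ≈ 18.9 mm

Immediate (elastic) settlement: S_e = q·B·(1−ν²)/E_s · I_f.
E_s = 22.2 MPa = 22200 kPa.
S_e = 107 × 5.6 × (1 − 0.26²) / 22200 × 0.75
    = 107 × 5.6 × 0.9324 / 22200 × 0.75
    = 0.01887 m = 18.87 mm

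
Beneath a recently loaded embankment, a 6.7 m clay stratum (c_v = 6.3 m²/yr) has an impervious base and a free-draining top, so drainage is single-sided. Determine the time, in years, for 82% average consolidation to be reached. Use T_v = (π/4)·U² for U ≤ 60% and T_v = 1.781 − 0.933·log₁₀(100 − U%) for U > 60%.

Drainage path length: H_d = H = 6.7 m (single drainage).
U > 60%: T_v = 1.781 − 0.933·log₁₀(100 − 82) = 0.60983.
t = T_v·H_d²/c_v = 0.60983×6.7²/6.3 = 4.345 years.

t ≈ 4.35 years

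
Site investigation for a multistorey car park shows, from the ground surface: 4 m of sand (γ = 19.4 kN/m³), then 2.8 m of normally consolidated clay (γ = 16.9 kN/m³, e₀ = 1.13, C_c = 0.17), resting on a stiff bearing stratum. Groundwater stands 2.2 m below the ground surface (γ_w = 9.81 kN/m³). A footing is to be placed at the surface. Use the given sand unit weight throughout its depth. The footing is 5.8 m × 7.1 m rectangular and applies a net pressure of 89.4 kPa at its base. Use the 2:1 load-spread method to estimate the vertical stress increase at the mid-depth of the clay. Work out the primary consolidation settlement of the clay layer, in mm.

S_c ≈ 31 mm

Mid-depth of clay below the ground surface: z = 4 + 2.8/2 = 5.4 m.
Total vertical stress at mid-clay: σ_v = 19.4×4 + 16.9×1.4 = 101.26 kPa.
Pore pressure: u = 9.81×(5.4 − 2.2) = 31.392 kPa.
Initial effective stress: σ'_0 = σ_v − u = 101.26 − 31.392 = 69.868 kPa.
Stress increase at mid-clay by the 2:1 spreading method:
Δσ = qBL/((B+z)(L+z)) = 89.4×5.8×7.1/((5.8+5.4)(7.1+5.4)) = 26.296 kPa
Final effective stress: σ'_f = σ'_0 + Δσ = 69.868 + 26.296 = 96.164 kPa.
Normally consolidated clay, so the full stress increment lies on the virgin compression line:
S_c = C_c·H/(1+e₀)·log₁₀(σ'_f/σ'_0) = 0.17×2.8/(1+1.13)×log₁₀(96.164/69.868)
    = 0.22347 × 0.13873 = 0.031 m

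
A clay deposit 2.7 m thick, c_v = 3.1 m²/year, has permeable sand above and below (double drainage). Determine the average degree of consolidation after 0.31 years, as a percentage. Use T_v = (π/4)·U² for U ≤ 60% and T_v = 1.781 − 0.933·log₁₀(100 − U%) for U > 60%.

Drainage path length: H_d = H/2 = 1.35 m (double drainage).
T_v = c_v·t/H_d² = 3.1×0.31/1.35² = 0.5273.
T_v = 0.5273 corresponds to the U > 60% branch:
U = 1 − 10^((1.781 − T_v)/0.933)/100 = 0.7793

U ≈ 77.9 %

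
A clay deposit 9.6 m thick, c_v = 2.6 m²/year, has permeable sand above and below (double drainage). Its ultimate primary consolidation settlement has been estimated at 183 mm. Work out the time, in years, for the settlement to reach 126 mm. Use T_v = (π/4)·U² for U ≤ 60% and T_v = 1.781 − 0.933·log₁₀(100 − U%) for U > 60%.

t ≈ 3.44 years

Drainage path length: H_d = H/2 = 4.8 m (double drainage).
U = S(t)/S_ult = 126/183 = 0.6885.
U > 60%: T_v = 1.781 − 0.933·log₁₀(100 − 68.852) = 0.38764.
t = T_v·H_d²/c_v = 0.38764×4.8²/2.6 = 3.435 years.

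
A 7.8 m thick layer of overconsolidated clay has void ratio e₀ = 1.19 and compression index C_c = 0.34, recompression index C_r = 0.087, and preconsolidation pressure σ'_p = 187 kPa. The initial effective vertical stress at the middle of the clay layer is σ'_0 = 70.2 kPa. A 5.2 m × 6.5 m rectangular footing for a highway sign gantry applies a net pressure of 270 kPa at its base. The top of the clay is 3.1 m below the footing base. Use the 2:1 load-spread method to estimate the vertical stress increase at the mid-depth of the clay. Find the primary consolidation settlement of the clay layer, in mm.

S_c ≈ 78.3 mm

Mid-depth of clay below the footing base: z = 3.1 + 7.8/2 = 7 m.
Stress increase at mid-clay by the 2:1 spreading method:
Δσ = qBL/((B+z)(L+z)) = 270×5.2×6.5/((5.2+7)(6.5+7)) = 55.41 kPa
Final effective stress: σ'_f = 70.2 + 55.41 = 125.61 kPa.
σ'_f = 125.61 ≤ σ'_p = 187 kPa, so the clay remains overconsolidated and only the recompression index applies:
S_c = C_r·H/(1+e₀)·log₁₀(σ'_f/σ'_0) = 0.087×7.8/2.19×log₁₀(125.61/70.2)
    = 0.30986 × 0.25269 = 0.0783 m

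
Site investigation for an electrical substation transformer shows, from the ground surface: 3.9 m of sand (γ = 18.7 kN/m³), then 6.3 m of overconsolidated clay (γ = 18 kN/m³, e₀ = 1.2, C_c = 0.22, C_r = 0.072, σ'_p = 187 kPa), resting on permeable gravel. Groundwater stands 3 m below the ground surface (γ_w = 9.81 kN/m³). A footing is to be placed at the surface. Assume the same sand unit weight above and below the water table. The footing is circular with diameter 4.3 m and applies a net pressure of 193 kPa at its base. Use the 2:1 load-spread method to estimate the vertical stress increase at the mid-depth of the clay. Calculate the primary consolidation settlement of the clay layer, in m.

S_c ≈ 0.0241 m

Mid-depth of clay below the ground surface: z = 3.9 + 6.3/2 = 7.05 m.
Total vertical stress at mid-clay: σ_v = 18.7×3.9 + 18×3.15 = 129.63 kPa.
Pore pressure: u = 9.81×(7.05 − 3) = 39.73 kPa.
Initial effective stress: σ'_0 = σ_v − u = 129.63 − 39.73 = 89.9 kPa.
Stress increase at mid-clay by the 2:1 spreading method:
Δσ ≈ qD²/(D+z)² = 193×4.3²/(4.3+7.05)² = 27.701 kPa
Final effective stress: σ'_f = 89.9 + 27.701 = 117.6 kPa.
σ'_f = 117.6 ≤ σ'_p = 187 kPa, so the clay remains overconsolidated and only the recompression index applies:
S_c = C_r·H/(1+e₀)·log₁₀(σ'_f/σ'_0) = 0.072×6.3/2.2×log₁₀(117.6/89.9)
    = 0.20618 × 0.11665 = 0.02405 m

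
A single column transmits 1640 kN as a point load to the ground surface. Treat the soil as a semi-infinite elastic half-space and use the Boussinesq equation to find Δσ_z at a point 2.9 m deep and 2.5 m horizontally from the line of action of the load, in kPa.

Boussinesq vertical stress below a point load on an elastic half-space:
Δσ_z = 3P/(2πz²) · [1 + (r/z)²]^(−5/2)
r/z = 2.5/2.9 = 0.86207; [1+(r/z)²]^(−5/2) = 0.24926.
Δσ_z = 3×1640/(2π×2.9²) × 0.24926 = 93.108 × 0.24926 = 23.21 kPa

Δσ_z ≈ 23.2 kPa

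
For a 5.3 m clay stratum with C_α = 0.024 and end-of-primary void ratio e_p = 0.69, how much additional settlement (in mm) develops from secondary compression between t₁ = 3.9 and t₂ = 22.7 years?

S_s ≈ 57.6 mm

Secondary compression: S_s = C_α·H/(1+e_p)·log₁₀(t₂/t₁)
S_s = 0.024×5.3/(1+0.69)×log₁₀(22.7/3.9)
    = 0.07527 × 0.765 = 0.05758 m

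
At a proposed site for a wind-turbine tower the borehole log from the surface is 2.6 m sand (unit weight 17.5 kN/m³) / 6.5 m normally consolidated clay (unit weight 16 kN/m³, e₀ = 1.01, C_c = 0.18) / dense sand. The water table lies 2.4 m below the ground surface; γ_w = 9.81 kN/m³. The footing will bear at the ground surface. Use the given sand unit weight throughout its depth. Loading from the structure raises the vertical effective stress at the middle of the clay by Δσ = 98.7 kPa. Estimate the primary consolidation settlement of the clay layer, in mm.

S_c ≈ 237 mm

Mid-depth of clay below the ground surface: z = 2.6 + 6.5/2 = 5.85 m.
Total vertical stress at mid-clay: σ_v = 17.5×2.6 + 16×3.25 = 97.5 kPa.
Pore pressure: u = 9.81×(5.85 − 2.4) = 33.845 kPa.
Initial effective stress: σ'_0 = σ_v − u = 97.5 − 33.845 = 63.655 kPa.
Final effective stress: σ'_f = σ'_0 + Δσ = 63.655 + 98.7 = 162.36 kPa.
Normally consolidated clay, so the full stress increment lies on the virgin compression line:
S_c = C_c·H/(1+e₀)·log₁₀(σ'_f/σ'_0) = 0.18×6.5/(1+1.01)×log₁₀(162.36/63.655)
    = 0.58209 × 0.40665 = 0.2367 m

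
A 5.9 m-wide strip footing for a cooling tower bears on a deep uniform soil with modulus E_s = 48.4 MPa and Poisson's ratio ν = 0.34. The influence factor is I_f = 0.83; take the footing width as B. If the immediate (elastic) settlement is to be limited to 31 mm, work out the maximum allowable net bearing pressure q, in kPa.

E_s = 48.4 MPa = 48400 kPa.
S_e = q·B·(1−ν²)/E_s · I_f  ⇒  q = S_e·E_s / (B·(1−ν²)·I_f).
q = 0.031 × 48400 / (5.9 × 0.8844 × 0.83) = 346.4 kPa

q ≈ 346 kPa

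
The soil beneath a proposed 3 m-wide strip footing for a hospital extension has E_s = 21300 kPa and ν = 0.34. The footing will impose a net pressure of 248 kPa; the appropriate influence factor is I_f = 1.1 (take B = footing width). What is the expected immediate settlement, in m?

S_e ≈ 0.034 m

Immediate (elastic) settlement: S_e = q·B·(1−ν²)/E_s · I_f.
S_e = 248 × 3 × (1 − 0.34²) / 21300 × 1.1
    = 248 × 3 × 0.8844 / 21300 × 1.1
    = 0.03398 m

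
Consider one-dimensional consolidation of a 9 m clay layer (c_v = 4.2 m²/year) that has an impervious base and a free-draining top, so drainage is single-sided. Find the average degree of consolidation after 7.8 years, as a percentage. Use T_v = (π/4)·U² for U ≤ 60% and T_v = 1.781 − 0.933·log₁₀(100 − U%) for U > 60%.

Drainage path length: H_d = H = 9 m (single drainage).
T_v = c_v·t/H_d² = 4.2×7.8/9² = 0.40444.
T_v = 0.40444 corresponds to the U > 60% branch:
U = 1 − 10^((1.781 − T_v)/0.933)/100 = 0.7012

U ≈ 70.1 %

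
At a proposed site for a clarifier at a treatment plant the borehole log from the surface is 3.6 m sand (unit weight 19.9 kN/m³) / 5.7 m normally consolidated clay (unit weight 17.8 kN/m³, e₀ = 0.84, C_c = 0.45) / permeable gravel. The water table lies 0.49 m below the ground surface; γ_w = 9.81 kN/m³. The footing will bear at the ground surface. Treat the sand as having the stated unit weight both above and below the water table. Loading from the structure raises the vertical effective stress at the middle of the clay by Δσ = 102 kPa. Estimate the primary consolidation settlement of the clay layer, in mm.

Mid-depth of clay below the ground surface: z = 3.6 + 5.7/2 = 6.45 m.
Total vertical stress at mid-clay: σ_v = 19.9×3.6 + 17.8×2.85 = 122.37 kPa.
Pore pressure: u = 9.81×(6.45 − 0.49) = 58.468 kPa.
Initial effective stress: σ'_0 = σ_v − u = 122.37 − 58.468 = 63.902 kPa.
Final effective stress: σ'_f = σ'_0 + Δσ = 63.902 + 102 = 165.9 kPa.
Normally consolidated clay, so the full stress increment lies on the virgin compression line:
S_c = C_c·H/(1+e₀)·log₁₀(σ'_f/σ'_0) = 0.45×5.7/(1+0.84)×log₁₀(165.9/63.902)
    = 1.394 × 0.41433 = 0.5776 m

S_c ≈ 578 mm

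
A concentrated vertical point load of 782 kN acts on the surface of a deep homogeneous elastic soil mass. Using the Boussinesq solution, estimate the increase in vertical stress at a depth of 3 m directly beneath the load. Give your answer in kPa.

Boussinesq vertical stress below a point load on an elastic half-space:
Δσ_z = 3P/(2πz²) · [1 + (r/z)²]^(−5/2)
r/z = 0/3 = 0; [1+(r/z)²]^(−5/2) = 1.
Δσ_z = 3×782/(2π×3²) × 1 = 41.486 × 1 = 41.49 kPa

Δσ_z ≈ 41.5 kPa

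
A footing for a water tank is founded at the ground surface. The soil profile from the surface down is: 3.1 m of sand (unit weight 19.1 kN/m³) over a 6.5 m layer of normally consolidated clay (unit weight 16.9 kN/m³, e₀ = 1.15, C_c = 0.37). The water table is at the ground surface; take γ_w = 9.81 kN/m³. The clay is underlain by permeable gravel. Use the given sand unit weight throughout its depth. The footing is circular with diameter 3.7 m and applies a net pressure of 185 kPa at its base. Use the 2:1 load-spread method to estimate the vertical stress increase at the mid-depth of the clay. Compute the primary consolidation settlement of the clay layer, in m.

S_c ≈ 0.192 m

Mid-depth of clay below the ground surface: z = 3.1 + 6.5/2 = 6.35 m.
Total vertical stress at mid-clay: σ_v = 19.1×3.1 + 16.9×3.25 = 114.14 kPa.
Pore pressure: u = 9.81×(6.35 − 0) = 62.294 kPa.
Initial effective stress: σ'_0 = σ_v − u = 114.14 − 62.294 = 51.846 kPa.
Stress increase at mid-clay by the 2:1 spreading method:
Δσ ≈ qD²/(D+z)² = 185×3.7²/(3.7+6.35)² = 25.075 kPa
Final effective stress: σ'_f = σ'_0 + Δσ = 51.846 + 25.075 = 76.921 kPa.
Normally consolidated clay, so the full stress increment lies on the virgin compression line:
S_c = C_c·H/(1+e₀)·log₁₀(σ'_f/σ'_0) = 0.37×6.5/(1+1.15)×log₁₀(76.921/51.846)
    = 1.1186 × 0.17133 = 0.1916 m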